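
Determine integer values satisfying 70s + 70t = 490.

Step 1: Check solvability.
gcd(70, 70) = 70
Since 70 divides 490, solutions exist.

Step 2: Apply extended Euclidean algorithm to find gcd.
We find integers such that 70*x0 + 70*y0 = 70

Step 3: Scale the particular solution.
Multiply by 490/70 = 7:
s = 0, t = 7

Step 4: Verify.
70*(0) + 70*(7) = 490 = 490 ✓

s = 0, t = 7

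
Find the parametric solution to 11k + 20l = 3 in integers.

Step 1: Compute gcd(11, 20) = 1.
Since 1 divides 3, solutions exist.

Step 2: Find a particular solution using extended Euclidean algorithm.
We get k₀ = -27, l₀ = 15.
Check: 11*-27 + 20*15 = 3 = 3 ✓

Step 3: Write the general solution.
k = -27 + (20/1)t = -27 + 20t
l = 15 - (11/1)t = 15 - 11t
for any integer t.

k = -27 + 20t, l = 15 - 11t for integer t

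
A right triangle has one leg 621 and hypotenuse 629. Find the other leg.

b² = c² - a² = 395641 - 385641 = 10000
b = 100

100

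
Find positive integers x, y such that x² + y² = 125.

Search for x with 125 - x² a perfect square.
x = 2: 125 - 2² = 125 - 4 = 121 = 11² ✓
So x = 2, y = 11.

x = 2, y = 11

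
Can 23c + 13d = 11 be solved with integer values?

Step 1: Compute gcd(23, 13).
gcd(23, 13) = 1

Step 2: Check divisibility.
Does 1 divide 11? 11 = 1 x 11, so yes.

By the theorem on linear Diophantine equations, 23c + 13d = 11 has integer solutions if and only if gcd(23, 13) divides 11. Since 1 | 11, solutions exist.

Yes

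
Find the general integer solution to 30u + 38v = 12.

Step 1: Compute gcd(30, 38) = 2.
Since 2 divides 12, solutions exist.

Step 2: Find a particular solution using extended Euclidean algorithm.
We get u₀ = -30, v₀ = 24.
Check: 30*-30 + 38*24 = 12 = 12 ✓

Step 3: Write the general solution.
u = -30 + (38/2)t = -30 + 19t
v = 24 - (30/2)t = 24 - 15t
for any integer t.

u = -30 + 19t, v = 24 - 15t for integer t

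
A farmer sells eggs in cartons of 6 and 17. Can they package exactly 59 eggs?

We need non-negative a, b with 6a + 17b = 59.
gcd(6, 17) = 1 divides 59.
Try a = 7: 17b = 59 - 42 = 17, so b = 1.
One way: 7 cartons of 6 and 1 cartons of 17.

Yes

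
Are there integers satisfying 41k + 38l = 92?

Step 1: Compute gcd(41, 38).
gcd(41, 38) = 1

Step 2: Check divisibility.
Does 1 divide 92? 92 = 1 x 92, so yes.

By the theorem on linear Diophantine equations, 41k + 38l = 92 has integer solutions if and only if gcd(41, 38) divides 92. Since 1 | 92, solutions exist.

Yes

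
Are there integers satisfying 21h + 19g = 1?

Step 1: Compute gcd(21, 19).
gcd(21, 19) = 1

Step 2: Check divisibility.
Does 1 divide 1? 1 = 1 x 1, so yes.

By the theorem on linear Diophantine equations, 21h + 19g = 1 has integer solutions if and only if gcd(21, 19) divides 1. Since 1 | 1, solutions exist.

Yes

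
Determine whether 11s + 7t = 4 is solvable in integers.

Step 1: Compute gcd(11, 7).
gcd(11, 7) = 1

Step 2: Check divisibility.
Does 1 divide 4? 4 = 1 x 4, so yes.

By the theorem on linear Diophantine equations, 11s + 7t = 4 has integer solutions if and only if gcd(11, 7) divides 4. Since 1 | 4, solutions exist.

Yes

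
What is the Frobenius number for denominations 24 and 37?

For two coprime denominations a and b, the Frobenius number (largest value not representable as a non-negative combination) is ab - a - b.
Here gcd(24, 37) = 1, so they are coprime.
F(24, 37) = 24·37 - 24 - 37 = 888 - 61 = 827

827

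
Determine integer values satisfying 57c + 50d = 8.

Step 1: Check solvability.
gcd(57, 50) = 1
Since 1 divides 8, solutions exist.

Step 2: Apply extended Euclidean algorithm to find gcd.
We find integers such that 57*x0 + 50*y0 = 1

Step 3: Scale the particular solution.
Multiply by 8/1 = 8:
c = -56, d = 64

Step 4: Verify.
57*(-56) + 50*(64) = 8 = 8 ✓

c = -56, d = 64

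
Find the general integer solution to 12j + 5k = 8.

Step 1: Compute gcd(12, 5) = 1.
Since 1 divides 8, solutions exist.

Step 2: Find a particular solution using extended Euclidean algorithm.
We get j₀ = -16, k₀ = 40.
Check: 12*-16 + 5*40 = 8 = 8 ✓

Step 3: Write the general solution.
j = -16 + (5/1)t = -16 + 5t
k = 40 - (12/1)t = 40 - 12t
for any integer t.

j = -16 + 5t, k = 40 - 12t for integer t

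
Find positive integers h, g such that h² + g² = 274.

Search for h with 274 - h² a perfect square.
h = 7: 274 - 7² = 274 - 49 = 225 = 15² ✓
So h = 7, g = 15.

h = 7, g = 15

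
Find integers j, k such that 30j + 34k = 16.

Step 1: Check solvability.
gcd(30, 34) = 2
Since 2 divides 16, solutions exist.

Step 2: Apply extended Euclidean algorithm to find gcd.
We find integers such that 30*x0 + 34*y0 = 2

Step 3: Scale the particular solution.
Multiply by 16/2 = 8:
j = 64, k = -56

Step 4: Verify.
30*(64) + 34*(-56) = 16 = 16 ✓

j = 64, k = -56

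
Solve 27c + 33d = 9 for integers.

Step 1: Check solvability.
gcd(27, 33) = 3
Since 3 divides 9, solutions exist.

Step 2: Apply extended Euclidean algorithm to find gcd.
We find integers such that 27*x0 + 33*y0 = 3

Step 3: Scale the particular solution.
Multiply by 9/3 = 3:
c = 15, d = -12

Step 4: Verify.
27*(15) + 33*(-12) = 9 = 9 ✓

c = 15, d = -12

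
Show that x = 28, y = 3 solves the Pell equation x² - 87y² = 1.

Compute x² = 28² = 784
Compute 87y² = 87·3² = 87·9 = 783
x² - 87y² = 784 - 783 = 1
Since this equals 1, (28, 3) is a solution.

Yes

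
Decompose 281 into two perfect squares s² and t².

We need to find integers s, t > 0 such that s² + t² = 281.
Trying s = 5: t² = 281 - 5² = 281 - 25 = 256
t = 16
Check: 5² + 16² = 25 + 256 = 281 ✓

281 = 5² + 16²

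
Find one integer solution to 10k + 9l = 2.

Step 1: Check solvability.
gcd(10, 9) = 1
Since 1 divides 2, solutions exist.

Step 2: Apply extended Euclidean algorithm to find gcd.
We find integers such that 10*x0 + 9*y0 = 1

Step 3: Scale the particular solution.
Multiply by 2/1 = 2:
k = 2, l = -2

Step 4: Verify.
10*(2) + 9*(-2) = 2 = 2 ✓

k = 2, l = -2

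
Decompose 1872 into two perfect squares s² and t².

We need to find integers s, t > 0 such that s² + t² = 1872.
Trying s = 24: t² = 1872 - 24² = 1872 - 576 = 1296
t = 36
Check: 24² + 36² = 576 + 1296 = 1872 ✓

1872 = 24² + 36²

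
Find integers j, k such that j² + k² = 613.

We need to find integers j, k > 0 such that j² + k² = 613.
Trying j = 17: k² = 613 - 17² = 613 - 289 = 324
k = 18
Check: 17² + 18² = 289 + 324 = 613 ✓

613 = 17² + 18²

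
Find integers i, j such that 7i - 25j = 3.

Step 1: Check solvability.
gcd(7, 25) = 1
Since 1 divides 3, solutions exist.

Step 2: Apply extended Euclidean algorithm to find gcd.
We find integers such that 7*x0 + 25*y0 = 1

Step 3: Scale the particular solution.
Multiply by 3/1 = 3:
i = -21, j = -6

Step 4: Verify.
7*(-21) - 25*(-6) = 3 = 3 ✓

i = -21, j = -6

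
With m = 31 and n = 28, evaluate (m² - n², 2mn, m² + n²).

a = m² - n² = 961 - 784 = 177
b = 2mn = 2·31·28 = 1736
c = m² + n² = 961 + 784 = 1745
Verify: 177² + 1736² = 31329 + 3013696 = 3045025 = 1745² ✓

(177, 1736, 1745)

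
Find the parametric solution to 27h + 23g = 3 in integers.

Step 1: Compute gcd(27, 23) = 1.
Since 1 divides 3, solutions exist.

Step 2: Find a particular solution using extended Euclidean algorithm.
We get h₀ = 18, g₀ = -21.
Check: 27*18 + 23*-21 = 3 = 3 ✓

Step 3: Write the general solution.
h = 18 + (23/1)t = 18 + 23t
g = -21 - (27/1)t = -21 - 27t
for any integer t.

h = 18 + 23t, g = -21 - 27t for integer t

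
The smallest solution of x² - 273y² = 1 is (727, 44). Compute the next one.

Solutions to x² - Dy² = 1 are generated by powers of (x₀ + y₀√D).
The next solution satisfies x₁ + y₁√273 = (x₀ + y₀√273)², giving:
x₁ = x₀² + 273y₀² = 727² + 273·44² = 528529 + 528528 = 1057057
y₁ = 2x₀y₀ = 2·727·44 = 63976

Verify: 1057057² - 273·63976² = 1117369501249 - 1117369501248 = 1 ✓

x = 1057057, y = 63976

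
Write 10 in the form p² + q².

We need to find integers p, q > 0 such that p² + q² = 10.
Trying p = 1: q² = 10 - 1² = 10 - 1 = 9
q = 3
Check: 1² + 3² = 1 + 9 = 10 ✓

10 = 1² + 3²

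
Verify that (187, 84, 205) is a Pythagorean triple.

Compute a² + b² = 187² + 84² = 34969 + 7056 = 42025
Compute c² = 205² = 42025
Since 42025 = 42025, confirmed.

Yes, it is a Pythagorean triple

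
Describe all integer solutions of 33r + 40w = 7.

Step 1: Compute gcd(33, 40) = 1.
Since 1 divides 7, solutions exist.

Step 2: Find a particular solution using extended Euclidean algorithm.
We get r₀ = 119, w₀ = -98.
Check: 33*119 + 40*-98 = 7 = 7 ✓

Step 3: Write the general solution.
r = 119 + (40/1)t = 119 + 40t
w = -98 - (33/1)t = -98 - 33t
for any integer t.

r = 119 + 40t, w = -98 - 33t for integer t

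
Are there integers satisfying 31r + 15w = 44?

Step 1: Compute gcd(31, 15).
gcd(31, 15) = 1

Step 2: Check divisibility.
Does 1 divide 44? 44 = 1 x 44, so yes.

By the theorem on linear Diophantine equations, 31r + 15w = 44 has integer solutions if and only if gcd(31, 15) divides 44. Since 1 | 44, solutions exist.

Yes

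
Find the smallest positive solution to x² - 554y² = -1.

We need x² = 554y² - 1. Try successive y:
y = 1: x² = 554·1² - 1 = 553, not a perfect square
y = 2: x² = 554·2² - 1 = 2215, not a perfect square
y = 3: x² = 554·3² - 1 = 4985, not a perfect square
...
y = 7405: x² = 554·7405² - 1 = 30378049849 = 174293² ✓
Check: 174293² - 554·7405² = 30378049849 - 30378049850 = -1 ✓

x = 174293, y = 7405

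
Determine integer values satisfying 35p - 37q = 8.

Step 1: Check solvability.
gcd(35, 37) = 1
Since 1 divides 8, solutions exist.

Step 2: Apply extended Euclidean algorithm to find gcd.
We find integers such that 35*x0 + 37*y0 = 1

Step 3: Scale the particular solution.
Multiply by 8/1 = 8:
p = 144, q = 136

Step 4: Verify.
35*(144) - 37*(136) = 8 = 8 ✓

p = 144, q = 136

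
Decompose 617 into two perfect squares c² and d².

We need to find integers c, d > 0 such that c² + d² = 617.
Trying c = 16: d² = 617 - 16² = 617 - 256 = 361
d = 19
Check: 16² + 19² = 256 + 361 = 617 ✓

617 = 16² + 19²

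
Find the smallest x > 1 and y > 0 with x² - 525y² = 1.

We seek the smallest positive integers (x, y) with x² - 525y² = 1, i.e., x² = 525y² + 1.
Try successive y values:
y = 1: x² = 525·1² + 1 = 526, not a perfect square
y = 2: x² = 525·2² + 1 = 2101, not a perfect square
y = 3: x² = 525·3² + 1 = 4726, not a perfect square
... continuing the search (or via continued fractions) ...
y = 264: x² = 525·264² + 1 = 36590401, x = 6049 ✓

Verify: 6049² - 525·264² = 36590401 - 36590400 = 1 ✓

x = 6049, y = 264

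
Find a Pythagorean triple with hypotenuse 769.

We need a² + b² = 769² = 591361.
Trying: 481² + 600² = 231361 + 360000 = 591361 ✓

(481, 600, 769)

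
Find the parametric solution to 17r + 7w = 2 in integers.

Step 1: Compute gcd(17, 7) = 1.
Since 1 divides 2, solutions exist.

Step 2: Find a particular solution using extended Euclidean algorithm.
We get r₀ = -4, w₀ = 10.
Check: 17*-4 + 7*10 = 2 = 2 ✓

Step 3: Write the general solution.
r = -4 + (7/1)t = -4 + 7t
w = 10 - (17/1)t = 10 - 17t
for any integer t.

r = -4 + 7t, w = 10 - 17t for integer t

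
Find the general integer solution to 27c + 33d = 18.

Step 1: Compute gcd(27, 33) = 3.
Since 3 divides 18, solutions exist.

Step 2: Find a particular solution using extended Euclidean algorithm.
We get c₀ = 30, d₀ = -24.
Check: 27*30 + 33*-24 = 18 = 18 ✓

Step 3: Write the general solution.
c = 30 + (33/3)t = 30 + 11t
d = -24 - (27/3)t = -24 - 9t
for any integer t.

c = 30 + 11t, d = -24 - 9t for integer t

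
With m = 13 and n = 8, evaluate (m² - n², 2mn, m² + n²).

a = m² - n² = 169 - 64 = 105
b = 2mn = 2·13·8 = 208
c = m² + n² = 169 + 64 = 233
Verify: 105² + 208² = 11025 + 43264 = 54289 = 233² ✓

(105, 208, 233)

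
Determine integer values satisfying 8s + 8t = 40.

Step 1: Check solvability.
gcd(8, 8) = 8
Since 8 divides 40, solutions exist.

Step 2: Apply extended Euclidean algorithm to find gcd.
We find integers such that 8*x0 + 8*y0 = 8

Step 3: Scale the particular solution.
Multiply by 40/8 = 5:
s = 0, t = 5

Step 4: Verify.
8*(0) + 8*(5) = 40 = 40 ✓

s = 0, t = 5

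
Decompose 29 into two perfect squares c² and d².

We need to find integers c, d > 0 such that c² + d² = 29.
Trying c = 2: d² = 29 - 2² = 29 - 4 = 25
d = 5
Check: 2² + 5² = 4 + 25 = 29 ✓

29 = 2² + 5²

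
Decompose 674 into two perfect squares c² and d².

We need to find integers c, d > 0 such that c² + d² = 674.
Trying c = 7: d² = 674 - 7² = 674 - 49 = 625
d = 25
Check: 7² + 25² = 49 + 625 = 674 ✓

674 = 7² + 25²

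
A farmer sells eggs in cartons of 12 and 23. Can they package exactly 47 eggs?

We need non-negative a, b with 12a + 23b = 47.
gcd(12, 23) = 1 divides 47.
Try a = 2: 23b = 47 - 24 = 23, so b = 1.
One way: 2 cartons of 12 and 1 cartons of 23.

Yes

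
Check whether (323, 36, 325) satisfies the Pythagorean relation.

Compute a² + b²:
323² + 36² = 104329 + 1296 = 105625
Compute c²:
325² = 105625
Since 105625 = 105625, it is a Pythagorean triple.

Yes, it is a Pythagorean triple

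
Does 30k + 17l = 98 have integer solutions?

Step 1: Compute gcd(30, 17).
gcd(30, 17) = 1

Step 2: Check divisibility.
Does 1 divide 98? 98 = 1 x 98, so yes.

By the theorem on linear Diophantine equations, 30k + 17l = 98 has integer solutions if and only if gcd(30, 17) divides 98. Since 1 | 98, solutions exist.

Yes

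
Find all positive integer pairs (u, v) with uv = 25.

The positive divisors of 25 are: 1, 5, 25.
Each divisor d gives the pair (d, 25/d):
(1, 25), (5, 5), (25, 1)

(1, 25), (5, 5), (25, 1)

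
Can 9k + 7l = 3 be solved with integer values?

Step 1: Compute gcd(9, 7).
gcd(9, 7) = 1

Step 2: Check divisibility.
Does 1 divide 3? 3 = 1 x 3, so yes.

By the theorem on linear Diophantine equations, 9k + 7l = 3 has integer solutions if and only if gcd(9, 7) divides 3. Since 1 | 3, solutions exist.

Yes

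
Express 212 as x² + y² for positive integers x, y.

We need to find integers x, y > 0 such that x² + y² = 212.
Trying x = 4: y² = 212 - 4² = 212 - 16 = 196
y = 14
Check: 4² + 14² = 16 + 196 = 212 ✓

212 = 4² + 14²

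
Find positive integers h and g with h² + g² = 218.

We need to find integers h, g > 0 such that h² + g² = 218.
Trying h = 7: g² = 218 - 7² = 218 - 49 = 169
g = 13
Check: 7² + 13² = 49 + 169 = 218 ✓

218 = 7² + 13²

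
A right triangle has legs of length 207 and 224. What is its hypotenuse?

c² = a² + b² = 207² + 224² = 42849 + 50176 = 93025
c = 305

305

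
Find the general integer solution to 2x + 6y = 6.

Step 1: Compute gcd(2, 6) = 2.
Since 2 divides 6, solutions exist.

Step 2: Find a particular solution using extended Euclidean algorithm.
We get x₀ = 3, y₀ = 0.
Check: 2*3 + 6*0 = 6 = 6 ✓

Step 3: Write the general solution.
x = 3 + (6/2)t = 3 + 3t
y = 0 - (2/2)t = 0 - 1t
for any integer t.

x = 3 + 3t, y = 0 - 1t for integer t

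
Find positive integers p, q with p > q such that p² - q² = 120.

Factor: p² - q² = (p+q)(p-q) = 120.
We need two factors of 120 with the same parity.
Use p+q = 60 and p-q = 2 (product 60·2 = 120).
Adding: 2p = 62, so p = 31.
Subtracting: 2q = 58, so q = 29.
Check: 31² - 29² = 961 - 841 = 120 ✓

p = 31, q = 29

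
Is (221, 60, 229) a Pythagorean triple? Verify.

Compute a² + b² = 221² + 60² = 48841 + 3600 = 52441
Compute c² = 229² = 52441
Since 52441 = 52441, confirmed.

Yes, it is a Pythagorean triple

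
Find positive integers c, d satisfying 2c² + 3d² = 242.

Try small values of c and check whether (242 - 2c²)/3 is a perfect square.
c = 5: 2·5² = 50, so 3d² = 242 - 50 = 192, giving d² = 64, d = 8.
Check: 2·5² + 3·8² = 50 + 192 = 242 ✓

c = 5, d = 8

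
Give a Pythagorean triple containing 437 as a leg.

We need the other leg and hypotenuse such that 437² + x² = c².
Take x = 84, c = 445: 437² + 84² = 190969 + 7056 = 198025 = 445² ✓
Triple: (437, 84, 445)

(437, 84, 445)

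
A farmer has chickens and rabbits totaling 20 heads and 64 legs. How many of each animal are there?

Let c = chickens, r = rabbits.
Heads: c + r = 20
Legs: 2c + 4r = 64
From the first equation, c = 20 - r. Substitute:
2(20 - r) + 4r = 64
40 + 2r = 64
r = (64 - 40)/2 = 12
c = 20 - 12 = 8

Chickens: 8, Rabbits: 12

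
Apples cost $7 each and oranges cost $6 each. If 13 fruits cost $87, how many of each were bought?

Let a = apples, o = oranges.
a + o = 13
7a + 6o = 87
Substitute o = 13 - a:
7a + 6(13 - a) = 87
(7 - 6)a = 87 - 78
1a = 9
a = 9, o = 13 - 9 = 4

Apples: 9, Oranges: 4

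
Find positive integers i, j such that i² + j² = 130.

Search for i with 130 - i² a perfect square.
i = 3: 130 - 3² = 130 - 9 = 121 = 11² ✓
So i = 3, j = 11.

i = 3, j = 11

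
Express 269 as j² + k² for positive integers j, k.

We need to find integers j, k > 0 such that j² + k² = 269.
Trying j = 10: k² = 269 - 10² = 269 - 100 = 169
k = 13
Check: 10² + 13² = 100 + 169 = 269 ✓

269 = 10² + 13²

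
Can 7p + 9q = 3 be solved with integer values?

Step 1: Compute gcd(7, 9).
gcd(7, 9) = 1

Step 2: Check divisibility.
Does 1 divide 3? 3 = 1 x 3, so yes.

By the theorem on linear Diophantine equations, 7p + 9q = 3 has integer solutions if and only if gcd(7, 9) divides 3. Since 1 | 3, solutions exist.

Yes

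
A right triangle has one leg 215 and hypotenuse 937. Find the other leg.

b² = c² - a² = 877969 - 46225 = 831744
b = 912

912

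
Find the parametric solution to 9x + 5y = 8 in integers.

Step 1: Compute gcd(9, 5) = 1.
Since 1 divides 8, solutions exist.

Step 2: Find a particular solution using extended Euclidean algorithm.
We get x₀ = -8, y₀ = 16.
Check: 9*-8 + 5*16 = 8 = 8 ✓

Step 3: Write the general solution.
x = -8 + (5/1)t = -8 + 5t
y = 16 - (9/1)t = 16 - 9t
for any integer t.

x = -8 + 5t, y = 16 - 9t for integer t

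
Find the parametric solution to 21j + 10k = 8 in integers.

Step 1: Compute gcd(21, 10) = 1.
Since 1 divides 8, solutions exist.

Step 2: Find a particular solution using extended Euclidean algorithm.
We get j₀ = 8, k₀ = -16.
Check: 21*8 + 10*-16 = 8 = 8 ✓

Step 3: Write the general solution.
j = 8 + (10/1)t = 8 + 10t
k = -16 - (21/1)t = -16 - 21t
for any integer t.

j = 8 + 10t, k = -16 - 21t for integer t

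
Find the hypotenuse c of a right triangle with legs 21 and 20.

c² = a² + b² = 21² + 20² = 441 + 400 = 841
c = 29

29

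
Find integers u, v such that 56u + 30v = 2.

Step 1: Check solvability.
gcd(56, 30) = 2
Since 2 divides 2, solutions exist.

Step 2: Apply extended Euclidean algorithm to find gcd.
We find integers such that 56*x0 + 30*y0 = 2

Step 3: Scale the particular solution.
Multiply by 2/2 = 1:
u = 7, v = -13

Step 4: Verify.
56*(7) + 30*(-13) = 2 = 2 ✓

u = 7, v = -13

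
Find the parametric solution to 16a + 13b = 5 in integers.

Step 1: Compute gcd(16, 13) = 1.
Since 1 divides 5, solutions exist.

Step 2: Find a particular solution using extended Euclidean algorithm.
We get a₀ = -20, b₀ = 25.
Check: 16*-20 + 13*25 = 5 = 5 ✓

Step 3: Write the general solution.
a = -20 + (13/1)t = -20 + 13t
b = 25 - (16/1)t = 25 - 16t
for any integer t.

a = -20 + 13t, b = 25 - 16t for integer t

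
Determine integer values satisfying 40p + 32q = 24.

Step 1: Check solvability.
gcd(40, 32) = 8
Since 8 divides 24, solutions exist.

Step 2: Apply extended Euclidean algorithm to find gcd.
We find integers such that 40*x0 + 32*y0 = 8

Step 3: Scale the particular solution.
Multiply by 24/8 = 3:
p = 3, q = -3

Step 4: Verify.
40*(3) + 32*(-3) = 24 = 24 ✓

p = 3, q = -3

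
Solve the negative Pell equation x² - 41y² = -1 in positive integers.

We need x² = 41y² - 1. Try successive y:
y = 1: x² = 41·1² - 1 = 40, not a perfect square
y = 2: x² = 41·2² - 1 = 163, not a perfect square
y = 3: x² = 41·3² - 1 = 368, not a perfect square
...
y = 5: x² = 41·5² - 1 = 1024 = 32² ✓
Check: 32² - 41·5² = 1024 - 1025 = -1 ✓

x = 32, y = 5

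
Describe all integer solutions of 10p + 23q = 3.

Step 1: Compute gcd(10, 23) = 1.
Since 1 divides 3, solutions exist.

Step 2: Find a particular solution using extended Euclidean algorithm.
We get p₀ = 21, q₀ = -9.
Check: 10*21 + 23*-9 = 3 = 3 ✓

Step 3: Write the general solution.
p = 21 + (23/1)t = 21 + 23t
q = -9 - (10/1)t = -9 - 10t
for any integer t.

p = 21 + 23t, q = -9 - 10t for integer t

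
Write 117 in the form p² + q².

We need to find integers p, q > 0 such that p² + q² = 117.
Trying p = 6: q² = 117 - 6² = 117 - 36 = 81
q = 9
Check: 6² + 9² = 36 + 81 = 117 ✓

117 = 6² + 9²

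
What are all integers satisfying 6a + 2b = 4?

Step 1: Compute gcd(6, 2) = 2.
Since 2 divides 4, solutions exist.

Step 2: Find a particular solution using extended Euclidean algorithm.
We get a₀ = 0, b₀ = 2.
Check: 6*0 + 2*2 = 4 = 4 ✓

Step 3: Write the general solution.
a = 0 + (2/2)t = 0 + 1t
b = 2 - (6/2)t = 2 - 3t
for any integer t.

a = 0 + 1t, b = 2 - 3t for integer t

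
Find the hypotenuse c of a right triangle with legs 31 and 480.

c² = a² + b² = 31² + 480² = 961 + 230400 = 231361
c = sqrt(231361) = 481

481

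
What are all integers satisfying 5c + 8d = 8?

Step 1: Compute gcd(5, 8) = 1.
Since 1 divides 8, solutions exist.

Step 2: Find a particular solution using extended Euclidean algorithm.
We get c₀ = -24, d₀ = 16.
Check: 5*-24 + 8*16 = 8 = 8 ✓

Step 3: Write the general solution.
c = -24 + (8/1)t = -24 + 8t
d = 16 - (5/1)t = 16 - 5t
for any integer t.

c = -24 + 8t, d = 16 - 5t for integer t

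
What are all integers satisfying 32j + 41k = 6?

Step 1: Compute gcd(32, 41) = 1.
Since 1 divides 6, solutions exist.

Step 2: Find a particular solution using extended Euclidean algorithm.
We get j₀ = 54, k₀ = -42.
Check: 32*54 + 41*-42 = 6 = 6 ✓

Step 3: Write the general solution.
j = 54 + (41/1)t = 54 + 41t
k = -42 - (32/1)t = -42 - 32t
for any integer t.

j = 54 + 41t, k = -42 - 32t for integer t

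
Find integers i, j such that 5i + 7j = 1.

Step 1: Check solvability.
gcd(5, 7) = 1
Since 1 divides 1, solutions exist.

Step 2: Apply extended Euclidean algorithm to find gcd.
We find integers such that 5*x0 + 7*y0 = 1

Step 3: Scale the particular solution.
Multiply by 1/1 = 1:
i = 3, j = -2

Step 4: Verify.
5*(3) + 7*(-2) = 1 = 1 ✓

i = 3, j = -2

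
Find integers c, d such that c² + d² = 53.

We need to find integers c, d > 0 such that c² + d² = 53.
Trying c = 2: d² = 53 - 2² = 53 - 4 = 49
d = 7
Check: 2² + 7² = 4 + 49 = 53 ✓

53 = 2² + 7²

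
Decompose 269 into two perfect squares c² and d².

We need to find integers c, d > 0 such that c² + d² = 269.
Trying c = 10: d² = 269 - 10² = 269 - 100 = 169
d = 13
Check: 10² + 13² = 100 + 169 = 269 ✓

269 = 10² + 13²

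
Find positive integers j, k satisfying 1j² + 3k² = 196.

Try small values of j and check whether (196 - 1j²)/3 is a perfect square.
j = 2: 1·2² = 4, so 3k² = 196 - 4 = 192, giving k² = 64, k = 8.
Check: 1·2² + 3·8² = 4 + 192 = 196 ✓

j = 2, k = 8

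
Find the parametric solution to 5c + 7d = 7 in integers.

Step 1: Compute gcd(5, 7) = 1.
Since 1 divides 7, solutions exist.

Step 2: Find a particular solution using extended Euclidean algorithm.
We get c₀ = 21, d₀ = -14.
Check: 5*21 + 7*-14 = 7 = 7 ✓

Step 3: Write the general solution.
c = 21 + (7/1)t = 21 + 7t
d = -14 - (5/1)t = -14 - 5t
for any integer t.

c = 21 + 7t, d = -14 - 5t for integer t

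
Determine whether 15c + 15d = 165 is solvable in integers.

Step 1: Compute gcd(15, 15).
gcd(15, 15) = 15

Step 2: Check divisibility.
Does 15 divide 165? 165 = 15 x 11, so yes.

By the theorem on linear Diophantine equations, 15c + 15d = 165 has integer solutions if and only if gcd(15, 15) divides 165. Since 15 | 165, solutions exist.

Yes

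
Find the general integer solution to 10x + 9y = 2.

Step 1: Compute gcd(10, 9) = 1.
Since 1 divides 2, solutions exist.

Step 2: Find a particular solution using extended Euclidean algorithm.
We get x₀ = 2, y₀ = -2.
Check: 10*2 + 9*-2 = 2 = 2 ✓

Step 3: Write the general solution.
x = 2 + (9/1)t = 2 + 9t
y = -2 - (10/1)t = -2 - 10t
for any integer t.

x = 2 + 9t, y = -2 - 10t for integer t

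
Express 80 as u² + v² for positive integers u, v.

We need to find integers u, v > 0 such that u² + v² = 80.
Trying u = 4: v² = 80 - 4² = 80 - 16 = 64
v = 8
Check: 4² + 8² = 16 + 64 = 80 ✓

80 = 4² + 8²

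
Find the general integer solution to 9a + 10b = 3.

Step 1: Compute gcd(9, 10) = 1.
Since 1 divides 3, solutions exist.

Step 2: Find a particular solution using extended Euclidean algorithm.
We get a₀ = -3, b₀ = 3.
Check: 9*-3 + 10*3 = 3 = 3 ✓

Step 3: Write the general solution.
a = -3 + (10/1)t = -3 + 10t
b = 3 - (9/1)t = 3 - 9t
for any integer t.

a = -3 + 10t, b = 3 - 9t for integer t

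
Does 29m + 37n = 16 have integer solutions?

Step 1: Compute gcd(29, 37).
gcd(29, 37) = 1

Step 2: Check divisibility.
Does 1 divide 16? 16 = 1 x 16, so yes.

By the theorem on linear Diophantine equations, 29m + 37n = 16 has integer solutions if and only if gcd(29, 37) divides 16. Since 1 | 16, solutions exist.

Yes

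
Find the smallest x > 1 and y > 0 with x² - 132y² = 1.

We seek the smallest positive integers (x, y) with x² - 132y² = 1, i.e., x² = 132y² + 1.
Try successive y values:
y = 1: x² = 132·1² + 1 = 133, not a perfect square
y = 2: x² = 132·2² + 1 = 529, x = 23 ✓

Verify: 23² - 132·2² = 529 - 528 = 1 ✓

x = 23, y = 2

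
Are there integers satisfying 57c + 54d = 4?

Step 1: Compute gcd(57, 54).
gcd(57, 54) = 3

Step 2: Check divisibility.
Does 3 divide 4? 4 = 3 x 1 + 1, so no.

By the theorem on linear Diophantine equations, 57c + 54d = 4 has integer solutions if and only if gcd(57, 54) divides 4. Since 3 does not divide 4, no solutions exist.

No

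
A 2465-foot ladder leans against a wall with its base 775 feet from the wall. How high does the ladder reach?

The ladder, wall, and ground form a right triangle with hypotenuse 2465 and one leg 775.
By the Pythagorean theorem: h² = 2465² - 775² = 6076225 - 600625 = 5475600
h = √5475600 = 2340 feet

2340 feet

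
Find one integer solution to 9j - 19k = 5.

Step 1: Check solvability.
gcd(9, 19) = 1
Since 1 divides 5, solutions exist.

Step 2: Apply extended Euclidean algorithm to find gcd.
We find integers such that 9*x0 + 19*y0 = 1

Step 3: Scale the particular solution.
Multiply by 5/1 = 5:
j = -10, k = -5

Step 4: Verify.
9*(-10) - 19*(-5) = 5 = 5 ✓

j = -10, k = -5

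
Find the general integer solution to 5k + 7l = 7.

Step 1: Compute gcd(5, 7) = 1.
Since 1 divides 7, solutions exist.

Step 2: Find a particular solution using extended Euclidean algorithm.
We get k₀ = 21, l₀ = -14.
Check: 5*21 + 7*-14 = 7 = 7 ✓

Step 3: Write the general solution.
k = 21 + (7/1)t = 21 + 7t
l = -14 - (5/1)t = -14 - 5t
for any integer t.

k = 21 + 7t, l = -14 - 5t for integer t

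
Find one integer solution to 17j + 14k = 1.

Step 1: Check solvability.
gcd(17, 14) = 1
Since 1 divides 1, solutions exist.

Step 2: Apply extended Euclidean algorithm to find gcd.
We find integers such that 17*x0 + 14*y0 = 1

Step 3: Scale the particular solution.
Multiply by 1/1 = 1:
j = 5, k = -6

Step 4: Verify.
17*(5) + 14*(-6) = 1 = 1 ✓

j = 5, k = -6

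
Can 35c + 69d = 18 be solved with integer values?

Step 1: Compute gcd(35, 69).
gcd(35, 69) = 1

Step 2: Check divisibility.
Does 1 divide 18? 18 = 1 x 18, so yes.

By the theorem on linear Diophantine equations, 35c + 69d = 18 has integer solutions if and only if gcd(35, 69) divides 18. Since 1 | 18, solutions exist.

Yes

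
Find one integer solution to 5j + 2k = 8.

Step 1: Check solvability.
gcd(5, 2) = 1
Since 1 divides 8, solutions exist.

Step 2: Apply extended Euclidean algorithm to find gcd.
We find integers such that 5*x0 + 2*y0 = 1

Step 3: Scale the particular solution.
Multiply by 8/1 = 8:
j = 8, k = -16

Step 4: Verify.
5*(8) + 2*(-16) = 8 = 8 ✓

j = 8, k = -16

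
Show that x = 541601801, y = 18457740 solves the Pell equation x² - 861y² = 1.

Compute x² = 541601801² = 293332510846443601
Compute 861y² = 861·18457740² = 861·340688165907600 = 293332510846443600
x² - 861y² = 293332510846443601 - 293332510846443600 = 1
Since this equals 1, (541601801, 18457740) is a solution.

Yes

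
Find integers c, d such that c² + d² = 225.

We need to find integers c, d > 0 such that c² + d² = 225.
Trying c = 9: d² = 225 - 9² = 225 - 81 = 144
d = 12
Check: 9² + 12² = 81 + 144 = 225 ✓

225 = 9² + 12²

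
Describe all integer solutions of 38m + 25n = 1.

Step 1: Compute gcd(38, 25) = 1.
Since 1 divides 1, solutions exist.

Step 2: Find a particular solution using extended Euclidean algorithm.
We get m₀ = 2, n₀ = -3.
Check: 38*2 + 25*-3 = 1 = 1 ✓

Step 3: Write the general solution.
m = 2 + (25/1)t = 2 + 25t
n = -3 - (38/1)t = -3 - 38t
for any integer t.

m = 2 + 25t, n = -3 - 38t for integer t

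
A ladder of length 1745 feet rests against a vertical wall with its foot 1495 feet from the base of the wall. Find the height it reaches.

The ladder, wall, and ground form a right triangle with hypotenuse 1745 and one leg 1495.
By the Pythagorean theorem: h² = 1745² - 1495² = 3045025 - 2235025 = 810000
h = √810000 = 900 feet

900 feet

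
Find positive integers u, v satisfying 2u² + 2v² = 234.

Try small values of u and check whether (234 - 2u²)/2 is a perfect square.
u = 9: 2·9² = 162, so 2v² = 234 - 162 = 72, giving v² = 36, v = 6.
Check: 2·9² + 2·6² = 162 + 72 = 234 ✓

u = 9, v = 6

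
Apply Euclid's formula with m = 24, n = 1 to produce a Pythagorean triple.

a = m² - n² = 24² - 1² = 576 - 1 = 575
b = 2mn = 2·24·1 = 48
c = m² + n² = 576 + 1 = 577
Verify: 575² + 48² = 330625 + 2304 = 332929 = 577² ✓

(575, 48, 577)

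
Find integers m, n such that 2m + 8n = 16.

Step 1: Check solvability.
gcd(2, 8) = 2
Since 2 divides 16, solutions exist.

Step 2: Apply extended Euclidean algorithm to find gcd.
We find integers such that 2*x0 + 8*y0 = 2

Step 3: Scale the particular solution.
Multiply by 16/2 = 8:
m = 8, n = 0

Step 4: Verify.
2*(8) + 8*(0) = 16 = 16 ✓

m = 8, n = 0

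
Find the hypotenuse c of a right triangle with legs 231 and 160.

c² = a² + b² = 231² + 160² = 53361 + 25600 = 78961
c = sqrt(78961) = 281

281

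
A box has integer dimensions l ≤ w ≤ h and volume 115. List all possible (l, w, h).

Iterate l from 1 to ⌊115^(1/3)⌋. For each l dividing 115, iterate w ≥ l with w dividing 115/l, and set h = 115/(l·w).
Triples found (2): (1×1×115), (1×5×23)

(1×1×115), (1×5×23)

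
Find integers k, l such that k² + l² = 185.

We need to find integers k, l > 0 such that k² + l² = 185.
Trying k = 4: l² = 185 - 4² = 185 - 16 = 169
l = 13
Check: 4² + 13² = 16 + 169 = 185 ✓

185 = 4² + 13²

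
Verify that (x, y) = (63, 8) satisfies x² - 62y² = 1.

Compute x² = 63² = 3969
Compute 62y² = 62·8² = 62·64 = 3968
x² - 62y² = 3969 - 3968 = 1
Since this equals 1, (63, 8) is a solution.

Yes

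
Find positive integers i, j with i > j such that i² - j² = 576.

Factor: i² - j² = (i+j)(i-j) = 576.
We need two factors of 576 with the same parity.
Use i+j = 288 and i-j = 2 (product 288·2 = 576).
Adding: 2i = 290, so i = 145.
Subtracting: 2j = 286, so j = 143.
Check: 145² - 143² = 21025 - 20449 = 576 ✓

i = 145, j = 143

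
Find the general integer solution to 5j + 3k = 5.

Step 1: Compute gcd(5, 3) = 1.
Since 1 divides 5, solutions exist.

Step 2: Find a particular solution using extended Euclidean algorithm.
We get j₀ = -5, k₀ = 10.
Check: 5*-5 + 3*10 = 5 = 5 ✓

Step 3: Write the general solution.
j = -5 + (3/1)t = -5 + 3t
k = 10 - (5/1)t = 10 - 5t
for any integer t.

j = -5 + 3t, k = 10 - 5t for integer t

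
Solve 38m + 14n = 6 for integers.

Step 1: Check solvability.
gcd(38, 14) = 2
Since 2 divides 6, solutions exist.

Step 2: Apply extended Euclidean algorithm to find gcd.
We find integers such that 38*x0 + 14*y0 = 2

Step 3: Scale the particular solution.
Multiply by 6/2 = 3:
m = 9, n = -24

Step 4: Verify.
38*(9) + 14*(-24) = 6 = 6 ✓

m = 9, n = -24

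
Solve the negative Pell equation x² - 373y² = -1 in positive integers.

We need x² = 373y² - 1. Try successive y:
y = 1: x² = 373·1² - 1 = 372, not a perfect square
y = 2: x² = 373·2² - 1 = 1491, not a perfect square
y = 3: x² = 373·3² - 1 = 3356, not a perfect square
...
y = 265: x² = 373·265² - 1 = 26193924 = 5118² ✓
Check: 5118² - 373·265² = 26193924 - 26193925 = -1 ✓

x = 5118, y = 265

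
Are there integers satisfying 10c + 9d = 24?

Step 1: Compute gcd(10, 9).
gcd(10, 9) = 1

Step 2: Check divisibility.
Does 1 divide 24? 24 = 1 x 24, so yes.

By the theorem on linear Diophantine equations, 10c + 9d = 24 has integer solutions if and only if gcd(10, 9) divides 24. Since 1 | 24, solutions exist.

Yes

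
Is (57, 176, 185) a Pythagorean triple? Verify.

Compute a² + b² = 57² + 176² = 3249 + 30976 = 34225
Compute c² = 185² = 34225
Since 34225 = 34225, confirmed.

Yes, it is a Pythagorean triple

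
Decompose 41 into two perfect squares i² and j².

We need to find integers i, j > 0 such that i² + j² = 41.
Trying i = 4: j² = 41 - 4² = 41 - 16 = 25
j = 5
Check: 4² + 5² = 16 + 25 = 41 ✓

41 = 4² + 5²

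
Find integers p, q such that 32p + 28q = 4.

Step 1: Check solvability.
gcd(32, 28) = 4
Since 4 divides 4, solutions exist.

Step 2: Apply extended Euclidean algorithm to find gcd.
We find integers such that 32*x0 + 28*y0 = 4

Step 3: Scale the particular solution.
Multiply by 4/4 = 1:
p = 1, q = -1

Step 4: Verify.
32*(1) + 28*(-1) = 4 = 4 ✓

p = 1, q = -1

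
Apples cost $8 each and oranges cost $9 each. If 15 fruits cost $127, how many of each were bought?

Let a = apples, o = oranges.
a + o = 15
8a + 9o = 127
Substitute o = 15 - a:
8a + 9(15 - a) = 127
(8 - 9)a = 127 - 135
-1a = -8
a = 8, o = 15 - 8 = 7

Apples: 8, Oranges: 7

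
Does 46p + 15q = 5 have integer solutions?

Step 1: Compute gcd(46, 15).
gcd(46, 15) = 1

Step 2: Check divisibility.
Does 1 divide 5? 5 = 1 x 5, so yes.

By the theorem on linear Diophantine equations, 46p + 15q = 5 has integer solutions if and only if gcd(46, 15) divides 5. Since 1 | 5, solutions exist.

Yes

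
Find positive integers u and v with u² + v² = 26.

We need to find integers u, v > 0 such that u² + v² = 26.
Trying u = 1: v² = 26 - 1² = 26 - 1 = 25
v = 5
Check: 1² + 5² = 1 + 25 = 26 ✓

26 = 1² + 5²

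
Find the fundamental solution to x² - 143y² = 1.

We seek the smallest positive integers (x, y) with x² - 143y² = 1, i.e., x² = 143y² + 1.
Try successive y values:
y = 1: x² = 143·1² + 1 = 144, x = 12 ✓

Verify: 12² - 143·1² = 144 - 143 = 1 ✓

x = 12, y = 1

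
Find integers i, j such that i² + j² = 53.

We need to find integers i, j > 0 such that i² + j² = 53.
Trying i = 2: j² = 53 - 2² = 53 - 4 = 49
j = 7
Check: 2² + 7² = 4 + 49 = 53 ✓

53 = 2² + 7²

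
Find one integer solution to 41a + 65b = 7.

Step 1: Check solvability.
gcd(41, 65) = 1
Since 1 divides 7, solutions exist.

Step 2: Apply extended Euclidean algorithm to find gcd.
We find integers such that 41*x0 + 65*y0 = 1

Step 3: Scale the particular solution.
Multiply by 7/1 = 7:
a = -133, b = 84

Step 4: Verify.
41*(-133) + 65*(84) = 7 = 7 ✓

a = -133, b = 84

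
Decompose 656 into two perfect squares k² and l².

We need to find integers k, l > 0 such that k² + l² = 656.
Trying k = 16: l² = 656 - 16² = 656 - 256 = 400
l = 20
Check: 16² + 20² = 256 + 400 = 656 ✓

656 = 16² + 20²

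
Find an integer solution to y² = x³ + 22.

Try small integer x values and check whether x³ + 22 is a perfect square.
x = 3: x³ + 22 = 3³ + 22 = 27 + 22 = 49
Is 49 a perfect square? 7² = 49 ✓
So (x, y) = (3, 7) is a solution.

x = 3, y = 7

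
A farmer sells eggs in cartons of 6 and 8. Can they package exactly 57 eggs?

We need non-negative a, b with 6a + 8b = 57.
gcd(6, 8) = 2, and 2 does not divide 57.
No integer solutions exist.

No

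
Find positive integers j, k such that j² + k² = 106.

Search for j with 106 - j² a perfect square.
j = 5: 106 - 5² = 106 - 25 = 81 = 9² ✓
So j = 5, k = 9.

j = 5, k = 9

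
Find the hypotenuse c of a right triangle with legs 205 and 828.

c² = a² + b² = 205² + 828² = 42025 + 685584 = 727609
c = sqrt(727609) = 853

853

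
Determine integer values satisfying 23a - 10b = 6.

Step 1: Check solvability.
gcd(23, 10) = 1
Since 1 divides 6, solutions exist.

Step 2: Apply extended Euclidean algorithm to find gcd.
We find integers such that 23*x0 + 10*y0 = 1

Step 3: Scale the particular solution.
Multiply by 6/1 = 6:
a = -18, b = -42

Step 4: Verify.
23*(-18) - 10*(-42) = 6 = 6 ✓

a = -18, b = -42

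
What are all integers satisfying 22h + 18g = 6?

Step 1: Compute gcd(22, 18) = 2.
Since 2 divides 6, solutions exist.

Step 2: Find a particular solution using extended Euclidean algorithm.
We get h₀ = -12, g₀ = 15.
Check: 22*-12 + 18*15 = 6 = 6 ✓

Step 3: Write the general solution.
h = -12 + (18/2)t = -12 + 9t
g = 15 - (22/2)t = 15 - 11t
for any integer t.

h = -12 + 9t, g = 15 - 11t for integer t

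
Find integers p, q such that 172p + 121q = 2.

Step 1: Check solvability.
gcd(172, 121) = 1
Since 1 divides 2, solutions exist.

Step 2: Apply extended Euclidean algorithm to find gcd.
We find integers such that 172*x0 + 121*y0 = 1

Step 3: Scale the particular solution.
Multiply by 2/1 = 2:
p = 38, q = -54

Step 4: Verify.
172*(38) + 121*(-54) = 2 = 2 ✓

p = 38, q = -54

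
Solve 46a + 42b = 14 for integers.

Step 1: Check solvability.
gcd(46, 42) = 2
Since 2 divides 14, solutions exist.

Step 2: Apply extended Euclidean algorithm to find gcd.
We find integers such that 46*x0 + 42*y0 = 2

Step 3: Scale the particular solution.
Multiply by 14/2 = 7:
a = -70, b = 77

Step 4: Verify.
46*(-70) + 42*(77) = 14 = 14 ✓

a = -70, b = 77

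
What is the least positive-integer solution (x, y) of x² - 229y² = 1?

We seek the smallest positive integers (x, y) with x² - 229y² = 1, i.e., x² = 229y² + 1.
Try successive y values:
y = 1: x² = 229·1² + 1 = 230, not a perfect square
y = 2: x² = 229·2² + 1 = 917, not a perfect square
y = 3: x² = 229·3² + 1 = 2062, not a perfect square
... continuing the search (or via continued fractions) ...
y = 386460: x² = 229·386460² + 1 = 34201454936401, x = 5848201 ✓

Verify: 5848201² - 229·386460² = 34201454936401 - 34201454936400 = 1 ✓

x = 5848201, y = 386460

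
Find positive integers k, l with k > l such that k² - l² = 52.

Factor: k² - l² = (k+l)(k-l) = 52.
We need two factors of 52 with the same parity.
Use k+l = 26 and k-l = 2 (product 26·2 = 52).
Adding: 2k = 28, so k = 14.
Subtracting: 2l = 24, so l = 12.
Check: 14² - 12² = 196 - 144 = 52 ✓

k = 14, l = 12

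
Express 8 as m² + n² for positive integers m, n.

We need to find integers m, n > 0 such that m² + n² = 8.
Trying m = 2: n² = 8 - 2² = 8 - 4 = 4
n = 2
Check: 2² + 2² = 4 + 4 = 8 ✓

8 = 2² + 2²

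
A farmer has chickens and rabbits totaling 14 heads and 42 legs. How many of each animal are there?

Let c = chickens, r = rabbits.
Heads: c + r = 14
Legs: 2c + 4r = 42
From the first equation, c = 14 - r. Substitute:
2(14 - r) + 4r = 42
28 + 2r = 42
r = (42 - 28)/2 = 7
c = 14 - 7 = 7

Chickens: 7, Rabbits: 7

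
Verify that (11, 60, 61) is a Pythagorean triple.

Compute a² + b² = 11² + 60² = 121 + 3600 = 3721
Compute c² = 61² = 3721
Since 3721 = 3721, confirmed.

Yes, it is a Pythagorean triple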